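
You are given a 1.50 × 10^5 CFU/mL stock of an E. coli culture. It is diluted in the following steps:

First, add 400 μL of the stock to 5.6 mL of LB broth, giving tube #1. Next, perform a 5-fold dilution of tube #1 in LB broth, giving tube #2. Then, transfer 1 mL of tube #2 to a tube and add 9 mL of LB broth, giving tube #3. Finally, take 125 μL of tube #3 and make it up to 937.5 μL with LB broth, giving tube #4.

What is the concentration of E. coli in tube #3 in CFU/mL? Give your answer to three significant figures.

200 CFU/mL

Step 1: 400 μL + 5.6 mL = 6000 μL total → factor 6000/400 = 15
Step 2: 5-fold → factor 5
Step 3: 1 mL + 9 mL = 10 mL total → factor 10/1 = 10
Dilution factor through tube #3 = 15 × 5 × 10 = 750
[tube #3] = 1.50 × 10^5 CFU/mL / 750 = 200 CFU/mL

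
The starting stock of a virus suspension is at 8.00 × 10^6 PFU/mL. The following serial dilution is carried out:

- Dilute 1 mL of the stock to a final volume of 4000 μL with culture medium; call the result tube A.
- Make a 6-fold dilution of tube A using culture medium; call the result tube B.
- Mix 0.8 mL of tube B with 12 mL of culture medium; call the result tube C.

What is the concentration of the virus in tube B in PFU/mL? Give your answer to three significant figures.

Step 1: 1 mL brought to 4000 μL → factor 4/1 = 4
Step 2: 6-fold → factor 6
Dilution factor through tube B = 4 × 6 = 24
[tube B] = 8.00 × 10^6 PFU/mL / 24 = 3.33 × 10^5 PFU/mL

3.33 × 10^5 PFU/mL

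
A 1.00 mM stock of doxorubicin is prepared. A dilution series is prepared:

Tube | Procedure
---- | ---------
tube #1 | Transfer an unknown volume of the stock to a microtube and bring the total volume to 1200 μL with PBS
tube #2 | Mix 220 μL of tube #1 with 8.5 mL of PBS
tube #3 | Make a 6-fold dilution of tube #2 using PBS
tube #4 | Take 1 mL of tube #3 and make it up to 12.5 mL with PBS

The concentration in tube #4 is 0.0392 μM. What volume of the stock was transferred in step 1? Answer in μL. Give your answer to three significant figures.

Step 1: v brought to 1200 μL → factor = 1200 μL/v
Step 2: 220 μL + 8.5 mL = 8720 μL total → factor 8720/220 = 39.636
Step 3: 6-fold → factor 6
Step 4: 1 mL brought to 12.5 mL → factor 12.5/1 = 12.5
Product of known-step factors = 2972.7
Overall factor = 1.00 mM / (0.0392 μM) = 25510
Step-1 factor = 25510 / 2972.7 = 8.5814
v = 1200 μL / 8.5814 = 140 μL

140 μL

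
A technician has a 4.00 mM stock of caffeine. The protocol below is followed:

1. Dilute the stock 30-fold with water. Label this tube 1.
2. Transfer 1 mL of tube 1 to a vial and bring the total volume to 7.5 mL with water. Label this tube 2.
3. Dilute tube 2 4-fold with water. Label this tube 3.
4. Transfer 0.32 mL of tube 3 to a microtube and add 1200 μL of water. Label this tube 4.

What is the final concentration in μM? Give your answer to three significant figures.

Step 1: 30-fold → factor 30
Step 2: 1 mL brought to 7.5 mL → factor 7.5/1 = 7.5
Step 3: 4-fold → factor 4
Step 4: 0.32 mL + 1200 μL = 1.52 mL total → factor 1.52/0.32 = 4.75
Overall dilution factor = 30 × 7.5 × 4 × 4.75 = 4275
Final = 4.00 mM / 4275 = 0.0009357 mM = 0.936 μM

0.936 μM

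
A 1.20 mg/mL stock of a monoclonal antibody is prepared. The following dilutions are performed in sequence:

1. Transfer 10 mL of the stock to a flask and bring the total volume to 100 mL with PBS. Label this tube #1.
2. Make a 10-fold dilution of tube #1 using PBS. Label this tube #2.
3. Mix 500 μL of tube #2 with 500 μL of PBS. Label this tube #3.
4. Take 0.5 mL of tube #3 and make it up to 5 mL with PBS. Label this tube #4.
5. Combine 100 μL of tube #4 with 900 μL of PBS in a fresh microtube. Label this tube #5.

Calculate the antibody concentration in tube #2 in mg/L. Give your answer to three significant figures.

Step 1: 10 mL brought to 100 mL → factor 100/10 = 10
Step 2: 10-fold → factor 10
Dilution factor through tube #2 = 10 × 10 = 100
[tube #2] = 1.20 mg/mL / 100 = 0.01200 mg/mL = 12.0 mg/L

12.0 mg/L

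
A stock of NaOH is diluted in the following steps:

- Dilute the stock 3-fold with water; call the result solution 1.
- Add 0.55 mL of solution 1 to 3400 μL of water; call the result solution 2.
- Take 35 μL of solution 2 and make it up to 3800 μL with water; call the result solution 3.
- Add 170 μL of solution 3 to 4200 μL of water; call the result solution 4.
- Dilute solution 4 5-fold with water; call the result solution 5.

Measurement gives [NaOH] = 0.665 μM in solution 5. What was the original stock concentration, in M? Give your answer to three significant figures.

Step 1: 3-fold → factor 3
Step 2: 0.55 mL + 3400 μL = 3.95 mL total → factor 3.95/0.55 = 7.1818
Step 3: 35 μL brought to 3800 μL → factor 3800/35 = 108.57
Step 4: 170 μL + 4200 μL = 4370 μL total → factor 4370/170 = 25.706
Step 5: 5-fold → factor 5
Overall dilution factor = 3 × 7.1818 × 108.57 × 25.706 × 5 = 3.0066 × 10^5
Stock = 0.665 μM × 3.0066 × 10^5 = 1.999 × 10^5 μM = 0.200 M

0.200 M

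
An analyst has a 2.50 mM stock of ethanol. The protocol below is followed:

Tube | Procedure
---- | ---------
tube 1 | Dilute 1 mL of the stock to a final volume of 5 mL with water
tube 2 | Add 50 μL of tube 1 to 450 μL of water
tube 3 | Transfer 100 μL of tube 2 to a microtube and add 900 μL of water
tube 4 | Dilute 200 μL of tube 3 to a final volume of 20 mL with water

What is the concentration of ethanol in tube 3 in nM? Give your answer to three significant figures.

Step 1: 1 mL brought to 5 mL → factor 5/1 = 5
Step 2: 50 μL + 450 μL = 500 μL total → factor 500/50 = 10
Step 3: 100 μL + 900 μL = 1000 μL total → factor 1000/100 = 10
Dilution factor through tube 3 = 5 × 10 × 10 = 500
[tube 3] = 2.50 mM / 500 = 0.005000 mM = 5.00 × 10^3 nM

5.00 × 10^3 nM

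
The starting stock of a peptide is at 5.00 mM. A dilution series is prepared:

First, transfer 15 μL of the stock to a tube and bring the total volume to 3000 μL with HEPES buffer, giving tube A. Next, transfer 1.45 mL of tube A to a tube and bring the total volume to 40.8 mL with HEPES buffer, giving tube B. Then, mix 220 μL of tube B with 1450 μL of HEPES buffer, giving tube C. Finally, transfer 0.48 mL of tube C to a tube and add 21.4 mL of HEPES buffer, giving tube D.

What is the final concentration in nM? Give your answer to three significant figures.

Step 1: 15 μL brought to 3000 μL → factor 3000/15 = 200
Step 2: 1.45 mL brought to 40.8 mL → factor 40.8/1.45 = 28.138
Step 3: 220 μL + 1450 μL = 1670 μL total → factor 1670/220 = 7.5909
Step 4: 0.48 mL + 21.4 mL = 21.88 mL total → factor 21.88/0.48 = 45.583
Overall dilution factor = 200 × 28.138 × 7.5909 × 45.583 = 1.9473 × 10^6
Final = 5.00 mM / 1.9473 × 10^6 = 2.568 × 10^-6 mM = 2.57 nM

2.57 nM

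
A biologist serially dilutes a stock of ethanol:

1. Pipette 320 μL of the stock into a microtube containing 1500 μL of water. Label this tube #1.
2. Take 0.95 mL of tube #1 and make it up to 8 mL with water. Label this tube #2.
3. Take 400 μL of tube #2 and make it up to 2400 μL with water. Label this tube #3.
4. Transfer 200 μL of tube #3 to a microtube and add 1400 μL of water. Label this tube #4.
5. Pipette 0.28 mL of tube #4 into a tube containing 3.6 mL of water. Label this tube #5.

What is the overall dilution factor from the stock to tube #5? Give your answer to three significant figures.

Step 1: 320 μL + 1500 μL = 1820 μL total → factor 1820/320 = 5.6875
Step 2: 0.95 mL brought to 8 mL → factor 8/0.95 = 8.4211
Step 3: 400 μL brought to 2400 μL → factor 2400/400 = 6
Step 4: 200 μL + 1400 μL = 1600 μL total → factor 1600/200 = 8
Step 5: 0.28 mL + 3.6 mL = 3.88 mL total → factor 3.88/0.28 = 13.857
Overall dilution factor = 5.6875 × 8.4211 × 6 × 8 × 13.857 = 31857

3.19 × 10^4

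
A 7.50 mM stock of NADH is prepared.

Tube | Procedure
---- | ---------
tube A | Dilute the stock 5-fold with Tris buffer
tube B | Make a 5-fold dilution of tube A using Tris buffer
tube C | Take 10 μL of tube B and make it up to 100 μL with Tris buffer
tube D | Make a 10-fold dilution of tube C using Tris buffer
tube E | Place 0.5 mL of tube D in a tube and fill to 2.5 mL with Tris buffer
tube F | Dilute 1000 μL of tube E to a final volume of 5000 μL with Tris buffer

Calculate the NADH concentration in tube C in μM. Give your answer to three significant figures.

30.0 μM

Step 1: 5-fold → factor 5
Step 2: 5-fold → factor 5
Step 3: 10 μL brought to 100 μL → factor 100/10 = 10
Dilution factor through tube C = 5 × 5 × 10 = 250
[tube C] = 7.50 mM / 250 = 0.03000 mM = 30.0 μM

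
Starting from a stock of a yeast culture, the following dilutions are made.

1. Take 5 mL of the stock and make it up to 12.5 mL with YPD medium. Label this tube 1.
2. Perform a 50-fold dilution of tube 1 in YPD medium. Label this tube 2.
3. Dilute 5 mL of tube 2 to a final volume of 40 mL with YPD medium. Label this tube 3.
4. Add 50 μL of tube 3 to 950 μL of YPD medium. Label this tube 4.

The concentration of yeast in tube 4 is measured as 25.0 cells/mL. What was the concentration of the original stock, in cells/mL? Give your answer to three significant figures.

5.00 × 10^5 cells/mL

Step 1: 5 mL brought to 12.5 mL → factor 12.5/5 = 2.5
Step 2: 50-fold → factor 50
Step 3: 5 mL brought to 40 mL → factor 40/5 = 8
Step 4: 50 μL + 950 μL = 1000 μL total → factor 1000/50 = 20
Overall dilution factor = 2.5 × 50 × 8 × 20 = 20000
Stock = 25.0 cells/mL × 20000 = 5.00 × 10^5 cells/mL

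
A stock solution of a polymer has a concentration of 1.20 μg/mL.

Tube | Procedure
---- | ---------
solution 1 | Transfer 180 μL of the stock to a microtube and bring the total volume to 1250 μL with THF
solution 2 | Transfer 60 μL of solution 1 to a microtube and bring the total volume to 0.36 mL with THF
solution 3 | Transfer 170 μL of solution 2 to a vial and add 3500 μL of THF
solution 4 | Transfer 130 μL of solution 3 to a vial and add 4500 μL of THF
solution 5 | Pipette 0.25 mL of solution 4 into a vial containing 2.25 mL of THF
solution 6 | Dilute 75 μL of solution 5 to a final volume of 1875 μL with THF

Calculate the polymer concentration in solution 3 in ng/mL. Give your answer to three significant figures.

1.33 ng/mL

Step 1: 180 μL brought to 1250 μL → factor 1250/180 = 6.9444
Step 2: 60 μL brought to 0.36 mL → factor 360/60 = 6
Step 3: 170 μL + 3500 μL = 3670 μL total → factor 3670/170 = 21.588
Dilution factor through solution 3 = 6.9444 × 6 × 21.588 = 899.51
[solution 3] = 1.20 μg/mL / 899.51 = 0.001334 μg/mL = 1.33 ng/mL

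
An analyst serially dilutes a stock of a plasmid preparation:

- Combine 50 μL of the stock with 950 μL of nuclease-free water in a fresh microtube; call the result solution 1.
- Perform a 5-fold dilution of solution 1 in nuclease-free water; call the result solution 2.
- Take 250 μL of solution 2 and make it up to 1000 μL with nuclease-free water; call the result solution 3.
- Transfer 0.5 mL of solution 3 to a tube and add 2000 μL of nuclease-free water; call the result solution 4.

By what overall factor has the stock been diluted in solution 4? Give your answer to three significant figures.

2.00 × 10^3

Step 1: 50 μL + 950 μL = 1000 μL total → factor 1000/50 = 20
Step 2: 5-fold → factor 5
Step 3: 250 μL brought to 1000 μL → factor 1000/250 = 4
Step 4: 0.5 mL + 2000 μL = 2.5 mL total → factor 2.5/0.5 = 5
Overall dilution factor = 20 × 5 × 4 × 5 = 2000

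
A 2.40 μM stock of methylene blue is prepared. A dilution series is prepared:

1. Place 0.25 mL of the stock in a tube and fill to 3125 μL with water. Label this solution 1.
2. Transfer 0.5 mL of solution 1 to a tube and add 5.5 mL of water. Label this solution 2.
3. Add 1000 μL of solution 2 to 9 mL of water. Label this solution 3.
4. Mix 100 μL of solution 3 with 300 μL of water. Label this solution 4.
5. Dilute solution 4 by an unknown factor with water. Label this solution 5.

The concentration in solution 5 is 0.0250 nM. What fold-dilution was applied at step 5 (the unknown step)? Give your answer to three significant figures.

16.0-fold

Step 1: 0.25 mL brought to 3125 μL → factor 3.125/0.25 = 12.5
Step 2: 0.5 mL + 5.5 mL = 6 mL total → factor 6/0.5 = 12
Step 3: 1000 μL + 9 mL = 10000 μL total → factor 10000/1000 = 10
Step 4: 100 μL + 300 μL = 400 μL total → factor 400/100 = 4
Step 5: unknown factor x
Product of known-step factors = 6000
Overall factor = 2.40 μM / (0.0250 nM) = 96000
x = 96000 / 6000 = 16.0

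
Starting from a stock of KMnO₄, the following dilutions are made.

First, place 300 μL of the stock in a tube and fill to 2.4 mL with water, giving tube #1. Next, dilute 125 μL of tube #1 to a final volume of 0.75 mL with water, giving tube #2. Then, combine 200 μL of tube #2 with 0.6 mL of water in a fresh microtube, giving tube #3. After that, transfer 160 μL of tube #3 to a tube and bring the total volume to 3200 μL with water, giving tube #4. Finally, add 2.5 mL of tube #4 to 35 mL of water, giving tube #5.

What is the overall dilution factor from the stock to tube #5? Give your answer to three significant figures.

5.76 × 10^4

Step 1: 300 μL brought to 2.4 mL → factor 2400/300 = 8
Step 2: 125 μL brought to 0.75 mL → factor 750/125 = 6
Step 3: 200 μL + 0.6 mL = 800 μL total → factor 800/200 = 4
Step 4: 160 μL brought to 3200 μL → factor 3200/160 = 20
Step 5: 2.5 mL + 35 mL = 37.5 mL total → factor 37.5/2.5 = 15
Overall dilution factor = 8 × 6 × 4 × 20 × 15 = 57600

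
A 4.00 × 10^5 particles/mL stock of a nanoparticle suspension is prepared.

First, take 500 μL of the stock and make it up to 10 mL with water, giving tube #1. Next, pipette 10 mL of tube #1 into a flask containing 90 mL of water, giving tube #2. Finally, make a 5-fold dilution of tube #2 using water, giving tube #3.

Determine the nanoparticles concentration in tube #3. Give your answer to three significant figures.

Step 1: 500 μL brought to 10 mL → factor 10000/500 = 20
Step 2: 10 mL + 90 mL = 100 mL total → factor 100/10 = 10
Step 3: 5-fold → factor 5
Overall dilution factor = 20 × 10 × 5 = 1000
Final = 4.00 × 10^5 particles/mL / 1000 = 400 particles/mL

400 particles/mL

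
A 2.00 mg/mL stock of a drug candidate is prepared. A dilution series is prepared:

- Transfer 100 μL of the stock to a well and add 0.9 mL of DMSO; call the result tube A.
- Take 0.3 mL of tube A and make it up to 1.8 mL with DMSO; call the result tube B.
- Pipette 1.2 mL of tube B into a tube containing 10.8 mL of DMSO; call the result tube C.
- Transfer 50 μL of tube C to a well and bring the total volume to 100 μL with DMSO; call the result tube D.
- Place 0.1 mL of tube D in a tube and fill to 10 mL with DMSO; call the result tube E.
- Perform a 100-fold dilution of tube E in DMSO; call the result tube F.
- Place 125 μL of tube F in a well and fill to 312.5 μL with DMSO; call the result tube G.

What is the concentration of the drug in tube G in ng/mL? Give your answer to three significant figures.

Step 1: 100 μL + 0.9 mL = 1000 μL total → factor 1000/100 = 10
Step 2: 0.3 mL brought to 1.8 mL → factor 1.8/0.3 = 6
Step 3: 1.2 mL + 10.8 mL = 12 mL total → factor 12/1.2 = 10
Step 4: 50 μL brought to 100 μL → factor 100/50 = 2
Step 5: 0.1 mL brought to 10 mL → factor 10/0.1 = 100
Step 6: 100-fold → factor 100
Step 7: 125 μL brought to 312.5 μL → factor 312.5/125 = 2.5
Overall dilution factor = 10 × 6 × 10 × 2 × 100 × 100 × 2.5 = 3 × 10^7
Final = 2.00 mg/mL / 3 × 10^7 = 6.667 × 10^-8 mg/mL = 0.0667 ng/mL

0.0667 ng/mL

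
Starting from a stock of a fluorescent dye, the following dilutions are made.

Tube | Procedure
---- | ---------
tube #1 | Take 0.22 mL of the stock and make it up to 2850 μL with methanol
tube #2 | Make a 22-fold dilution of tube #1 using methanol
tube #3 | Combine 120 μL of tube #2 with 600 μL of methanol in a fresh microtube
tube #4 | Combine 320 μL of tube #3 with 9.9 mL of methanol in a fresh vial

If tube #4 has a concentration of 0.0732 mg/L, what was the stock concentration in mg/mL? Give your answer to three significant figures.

Step 1: 0.22 mL brought to 2850 μL → factor 2.85/0.22 = 12.955
Step 2: 22-fold → factor 22
Step 3: 120 μL + 600 μL = 720 μL total → factor 720/120 = 6
Step 4: 320 μL + 9.9 mL = 10220 μL total → factor 10220/320 = 31.938
Overall dilution factor = 12.955 × 22 × 6 × 31.938 = 54613
Stock = 0.0732 mg/L × 54613 = 3998 mg/L = 4.00 mg/mL

4.00 mg/mL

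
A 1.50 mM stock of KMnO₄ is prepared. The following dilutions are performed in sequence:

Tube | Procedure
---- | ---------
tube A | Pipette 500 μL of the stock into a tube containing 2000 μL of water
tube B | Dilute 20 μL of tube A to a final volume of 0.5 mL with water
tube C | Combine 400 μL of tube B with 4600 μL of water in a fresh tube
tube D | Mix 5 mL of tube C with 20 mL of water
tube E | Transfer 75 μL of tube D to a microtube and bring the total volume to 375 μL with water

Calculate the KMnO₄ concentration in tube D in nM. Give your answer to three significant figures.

192 nM

Step 1: 500 μL + 2000 μL = 2500 μL total → factor 2500/500 = 5
Step 2: 20 μL brought to 0.5 mL → factor 500/20 = 25
Step 3: 400 μL + 4600 μL = 5000 μL total → factor 5000/400 = 12.5
Step 4: 5 mL + 20 mL = 25 mL total → factor 25/5 = 5
Dilution factor through tube D = 5 × 25 × 12.5 × 5 = 7812.5
[tube D] = 1.50 mM / 7812.5 = 0.0001920 mM = 192 nM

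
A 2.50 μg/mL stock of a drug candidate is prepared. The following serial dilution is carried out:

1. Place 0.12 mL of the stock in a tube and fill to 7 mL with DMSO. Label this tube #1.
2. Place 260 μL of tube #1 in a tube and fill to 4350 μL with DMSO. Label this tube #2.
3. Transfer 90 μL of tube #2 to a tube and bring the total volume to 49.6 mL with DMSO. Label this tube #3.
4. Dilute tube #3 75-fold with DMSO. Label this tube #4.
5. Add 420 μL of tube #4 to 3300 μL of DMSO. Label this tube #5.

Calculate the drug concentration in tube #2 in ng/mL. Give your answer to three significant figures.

Step 1: 0.12 mL brought to 7 mL → factor 7/0.12 = 58.333
Step 2: 260 μL brought to 4350 μL → factor 4350/260 = 16.731
Dilution factor through tube #2 = 58.333 × 16.731 = 975.96
[tube #2] = 2.50 μg/mL / 975.96 = 0.002562 μg/mL = 2.56 ng/mL

2.56 ng/mL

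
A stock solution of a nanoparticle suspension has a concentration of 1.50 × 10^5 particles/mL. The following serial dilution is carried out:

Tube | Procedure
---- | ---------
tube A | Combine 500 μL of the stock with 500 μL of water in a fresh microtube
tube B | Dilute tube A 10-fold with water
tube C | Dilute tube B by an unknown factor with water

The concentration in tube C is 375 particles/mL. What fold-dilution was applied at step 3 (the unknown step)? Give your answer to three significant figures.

Step 1: 500 μL + 500 μL = 1000 μL total → factor 1000/500 = 2
Step 2: 10-fold → factor 10
Step 3: unknown factor x
Product of known-step factors = 20
Overall factor = 1.50 × 10^5 particles/mL / (375 particles/mL) = 400
x = 400 / 20 = 20.0

20.0-fold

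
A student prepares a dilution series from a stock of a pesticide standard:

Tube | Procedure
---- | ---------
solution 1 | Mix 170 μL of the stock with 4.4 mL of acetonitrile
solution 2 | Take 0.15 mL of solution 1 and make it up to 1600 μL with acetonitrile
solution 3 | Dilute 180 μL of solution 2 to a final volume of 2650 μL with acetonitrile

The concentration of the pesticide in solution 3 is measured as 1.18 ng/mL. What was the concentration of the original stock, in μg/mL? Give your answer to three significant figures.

4.98 μg/mL

Step 1: 170 μL + 4.4 mL = 4570 μL total → factor 4570/170 = 26.882
Step 2: 0.15 mL brought to 1600 μL → factor 1.6/0.15 = 10.667
Step 3: 180 μL brought to 2650 μL → factor 2650/180 = 14.722
Overall dilution factor = 26.882 × 10.667 × 14.722 = 4221.5
Stock = 1.18 ng/mL × 4221.5 = 4981 ng/mL = 4.98 μg/mL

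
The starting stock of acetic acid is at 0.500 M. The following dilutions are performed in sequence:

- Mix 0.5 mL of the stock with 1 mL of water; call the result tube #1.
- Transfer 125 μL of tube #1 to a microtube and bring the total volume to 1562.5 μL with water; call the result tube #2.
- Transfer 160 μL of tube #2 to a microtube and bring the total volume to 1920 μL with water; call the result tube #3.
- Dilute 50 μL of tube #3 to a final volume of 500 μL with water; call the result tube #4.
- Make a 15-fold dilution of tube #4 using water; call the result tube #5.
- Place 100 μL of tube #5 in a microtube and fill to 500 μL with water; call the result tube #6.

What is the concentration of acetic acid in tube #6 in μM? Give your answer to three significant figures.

Step 1: 0.5 mL + 1 mL = 1.5 mL total → factor 1.5/0.5 = 3
Step 2: 125 μL brought to 1562.5 μL → factor 1562.5/125 = 12.5
Step 3: 160 μL brought to 1920 μL → factor 1920/160 = 12
Step 4: 50 μL brought to 500 μL → factor 500/50 = 10
Step 5: 15-fold → factor 15
Step 6: 100 μL brought to 500 μL → factor 500/100 = 5
Overall dilution factor = 3 × 12.5 × 12 × 10 × 15 × 5 = 3.375 × 10^5
Final = 0.500 M / 3.375 × 10^5 = 1.481 × 10^-6 M = 1.48 μM

1.48 μM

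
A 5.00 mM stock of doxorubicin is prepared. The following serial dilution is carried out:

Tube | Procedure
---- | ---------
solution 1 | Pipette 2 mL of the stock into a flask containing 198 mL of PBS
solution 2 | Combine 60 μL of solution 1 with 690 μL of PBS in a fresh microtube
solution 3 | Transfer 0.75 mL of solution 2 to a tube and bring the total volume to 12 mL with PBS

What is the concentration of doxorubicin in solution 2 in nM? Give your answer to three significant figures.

Step 1: 2 mL + 198 mL = 200 mL total → factor 200/2 = 100
Step 2: 60 μL + 690 μL = 750 μL total → factor 750/60 = 12.5
Dilution factor through solution 2 = 100 × 12.5 = 1250
[solution 2] = 5.00 mM / 1250 = 0.004000 mM = 4.00 × 10^3 nM

4.00 × 10^3 nM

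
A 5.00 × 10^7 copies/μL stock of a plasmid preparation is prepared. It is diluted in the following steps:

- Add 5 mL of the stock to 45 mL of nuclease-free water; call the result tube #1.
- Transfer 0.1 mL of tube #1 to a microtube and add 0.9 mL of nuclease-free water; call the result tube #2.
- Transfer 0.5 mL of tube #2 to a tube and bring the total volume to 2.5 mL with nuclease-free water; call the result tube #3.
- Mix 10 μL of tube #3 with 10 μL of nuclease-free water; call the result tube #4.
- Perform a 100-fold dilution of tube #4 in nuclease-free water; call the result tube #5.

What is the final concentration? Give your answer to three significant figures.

Step 1: 5 mL + 45 mL = 50 mL total → factor 50/5 = 10
Step 2: 0.1 mL + 0.9 mL = 1 mL total → factor 1/0.1 = 10
Step 3: 0.5 mL brought to 2.5 mL → factor 2.5/0.5 = 5
Step 4: 10 μL + 10 μL = 20 μL total → factor 20/10 = 2
Step 5: 100-fold → factor 100
Overall dilution factor = 10 × 10 × 5 × 2 × 100 = 1 × 10^5
Final = 5.00 × 10^7 copies/μL / 1 × 10^5 = 500 copies/μL

500 copies/μL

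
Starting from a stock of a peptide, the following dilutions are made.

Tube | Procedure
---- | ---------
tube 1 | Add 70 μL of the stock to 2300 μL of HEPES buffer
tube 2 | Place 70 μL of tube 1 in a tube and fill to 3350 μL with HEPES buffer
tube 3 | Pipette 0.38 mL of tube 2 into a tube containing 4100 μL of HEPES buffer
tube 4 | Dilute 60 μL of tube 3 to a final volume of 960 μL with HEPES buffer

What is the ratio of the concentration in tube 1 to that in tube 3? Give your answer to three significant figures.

Step 1: 70 μL + 2300 μL = 2370 μL total → factor 2370/70 = 33.857
Step 2: 70 μL brought to 3350 μL → factor 3350/70 = 47.857
Step 3: 0.38 mL + 4100 μL = 4.48 mL total → factor 4.48/0.38 = 11.789
Dilution factor to tube 1 = 33.857; to tube 3 = 19103
[tube 1]/[tube 3] = (factor to tube 3)/(factor to tube 1) = 19103/33.857 = 564

564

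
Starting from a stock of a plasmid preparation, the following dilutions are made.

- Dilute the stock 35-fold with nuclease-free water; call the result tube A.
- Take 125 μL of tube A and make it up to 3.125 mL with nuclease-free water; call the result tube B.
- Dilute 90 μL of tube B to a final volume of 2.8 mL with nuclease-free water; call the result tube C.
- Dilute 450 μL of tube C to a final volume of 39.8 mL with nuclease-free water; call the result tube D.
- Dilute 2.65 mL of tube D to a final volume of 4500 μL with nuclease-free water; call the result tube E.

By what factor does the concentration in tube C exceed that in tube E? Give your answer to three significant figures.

Step 1: 35-fold → factor 35
Step 2: 125 μL brought to 3.125 mL → factor 3125/125 = 25
Step 3: 90 μL brought to 2.8 mL → factor 2800/90 = 31.111
Step 4: 450 μL brought to 39.8 mL → factor 39800/450 = 88.444
Step 5: 2.65 mL brought to 4500 μL → factor 4.5/2.65 = 1.6981
Dilution factor to tube C = 27222; to tube E = 4.0885 × 10^6
[tube C]/[tube E] = (factor to tube E)/(factor to tube C) = 4.0885 × 10^6/27222 = 150

150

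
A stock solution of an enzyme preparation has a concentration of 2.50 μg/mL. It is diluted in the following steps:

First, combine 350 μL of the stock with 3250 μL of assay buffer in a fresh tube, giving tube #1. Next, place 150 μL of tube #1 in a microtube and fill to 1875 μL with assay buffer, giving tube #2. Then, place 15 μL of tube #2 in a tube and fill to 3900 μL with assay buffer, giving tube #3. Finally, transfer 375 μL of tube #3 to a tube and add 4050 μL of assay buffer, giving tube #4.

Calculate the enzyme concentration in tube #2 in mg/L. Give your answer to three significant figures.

0.0194 mg/L

Step 1: 350 μL + 3250 μL = 3600 μL total → factor 3600/350 = 10.286
Step 2: 150 μL brought to 1875 μL → factor 1875/150 = 12.5
Dilution factor through tube #2 = 10.286 × 12.5 = 128.57
[tube #2] = 2.50 μg/mL / 128.57 = 0.01944 μg/mL = 0.0194 mg/L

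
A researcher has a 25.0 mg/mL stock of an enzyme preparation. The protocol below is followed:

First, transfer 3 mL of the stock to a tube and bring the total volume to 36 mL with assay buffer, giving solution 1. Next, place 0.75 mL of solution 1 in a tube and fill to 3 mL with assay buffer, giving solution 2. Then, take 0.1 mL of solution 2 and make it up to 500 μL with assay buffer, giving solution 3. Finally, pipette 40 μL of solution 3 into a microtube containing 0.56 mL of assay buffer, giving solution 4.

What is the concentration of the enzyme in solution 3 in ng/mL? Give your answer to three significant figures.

1.04 × 10^5 ng/mL

Step 1: 3 mL brought to 36 mL → factor 36/3 = 12
Step 2: 0.75 mL brought to 3 mL → factor 3/0.75 = 4
Step 3: 0.1 mL brought to 500 μL → factor 0.5/0.1 = 5
Dilution factor through solution 3 = 12 × 4 × 5 = 240
[solution 3] = 25.0 mg/mL / 240 = 0.1042 mg/mL = 1.04 × 10^5 ng/mL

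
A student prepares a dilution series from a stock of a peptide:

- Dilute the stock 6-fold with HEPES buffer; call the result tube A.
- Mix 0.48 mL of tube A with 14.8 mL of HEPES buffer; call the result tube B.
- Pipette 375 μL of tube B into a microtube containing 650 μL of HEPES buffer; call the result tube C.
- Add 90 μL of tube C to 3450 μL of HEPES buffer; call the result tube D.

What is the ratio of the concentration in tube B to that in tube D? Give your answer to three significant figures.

108

Step 1: 6-fold → factor 6
Step 2: 0.48 mL + 14.8 mL = 15.28 mL total → factor 15.28/0.48 = 31.833
Step 3: 375 μL + 650 μL = 1025 μL total → factor 1025/375 = 2.7333
Step 4: 90 μL + 3450 μL = 3540 μL total → factor 3540/90 = 39.333
Dilution factor to tube B = 191; to tube D = 20535
[tube B]/[tube D] = (factor to tube D)/(factor to tube B) = 20535/191 = 108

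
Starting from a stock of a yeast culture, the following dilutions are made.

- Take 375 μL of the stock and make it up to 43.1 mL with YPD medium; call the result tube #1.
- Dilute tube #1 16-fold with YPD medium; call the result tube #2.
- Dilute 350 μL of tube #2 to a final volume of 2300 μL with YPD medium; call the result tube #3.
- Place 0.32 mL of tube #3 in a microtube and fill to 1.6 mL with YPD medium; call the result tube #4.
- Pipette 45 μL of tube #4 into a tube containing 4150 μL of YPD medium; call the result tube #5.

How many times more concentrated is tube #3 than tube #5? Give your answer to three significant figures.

Step 1: 375 μL brought to 43.1 mL → factor 43100/375 = 114.93
Step 2: 16-fold → factor 16
Step 3: 350 μL brought to 2300 μL → factor 2300/350 = 6.5714
Step 4: 0.32 mL brought to 1.6 mL → factor 1.6/0.32 = 5
Step 5: 45 μL + 4150 μL = 4195 μL total → factor 4195/45 = 93.222
Dilution factor to tube #3 = 12084; to tube #5 = 5.6327 × 10^6
[tube #3]/[tube #5] = (factor to tube #5)/(factor to tube #3) = 5.6327 × 10^6/12084 = 466

466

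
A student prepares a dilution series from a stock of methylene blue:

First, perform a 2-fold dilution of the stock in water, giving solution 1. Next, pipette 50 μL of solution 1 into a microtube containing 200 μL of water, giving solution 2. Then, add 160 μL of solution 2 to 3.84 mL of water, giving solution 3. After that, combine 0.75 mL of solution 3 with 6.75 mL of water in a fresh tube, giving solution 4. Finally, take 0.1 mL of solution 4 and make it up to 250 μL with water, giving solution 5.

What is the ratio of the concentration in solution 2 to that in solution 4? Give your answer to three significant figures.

250

Step 1: 2-fold → factor 2
Step 2: 50 μL + 200 μL = 250 μL total → factor 250/50 = 5
Step 3: 160 μL + 3.84 mL = 4000 μL total → factor 4000/160 = 25
Step 4: 0.75 mL + 6.75 mL = 7.5 mL total → factor 7.5/0.75 = 10
Dilution factor to solution 2 = 10; to solution 4 = 2500
[solution 2]/[solution 4] = (factor to solution 4)/(factor to solution 2) = 2500/10 = 250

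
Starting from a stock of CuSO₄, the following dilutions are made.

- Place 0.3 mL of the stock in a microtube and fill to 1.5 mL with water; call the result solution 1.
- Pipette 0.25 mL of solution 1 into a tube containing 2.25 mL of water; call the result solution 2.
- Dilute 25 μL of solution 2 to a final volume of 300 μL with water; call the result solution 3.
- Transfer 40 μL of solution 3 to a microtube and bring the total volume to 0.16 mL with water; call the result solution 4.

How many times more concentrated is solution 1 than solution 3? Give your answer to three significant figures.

Step 1: 0.3 mL brought to 1.5 mL → factor 1.5/0.3 = 5
Step 2: 0.25 mL + 2.25 mL = 2.5 mL total → factor 2.5/0.25 = 10
Step 3: 25 μL brought to 300 μL → factor 300/25 = 12
Dilution factor to solution 1 = 5; to solution 3 = 600
[solution 1]/[solution 3] = (factor to solution 3)/(factor to solution 1) = 600/5 = 120

120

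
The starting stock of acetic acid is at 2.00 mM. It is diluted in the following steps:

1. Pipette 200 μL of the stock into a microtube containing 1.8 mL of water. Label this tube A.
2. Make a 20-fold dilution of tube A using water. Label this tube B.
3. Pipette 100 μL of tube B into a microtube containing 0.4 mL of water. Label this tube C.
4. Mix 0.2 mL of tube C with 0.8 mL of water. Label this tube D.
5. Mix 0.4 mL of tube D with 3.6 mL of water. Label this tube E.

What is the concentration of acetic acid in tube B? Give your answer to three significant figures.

0.0100 mM

Step 1: 200 μL + 1.8 mL = 2000 μL total → factor 2000/200 = 10
Step 2: 20-fold → factor 20
Dilution factor through tube B = 10 × 20 = 200
[tube B] = 2.00 mM / 200 = 0.0100 mM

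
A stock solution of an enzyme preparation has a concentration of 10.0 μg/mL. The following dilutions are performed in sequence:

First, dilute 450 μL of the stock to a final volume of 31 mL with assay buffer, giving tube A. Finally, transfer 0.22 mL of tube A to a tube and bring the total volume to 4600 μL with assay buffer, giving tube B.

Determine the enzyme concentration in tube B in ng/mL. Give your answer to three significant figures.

6.94 ng/mL

Step 1: 450 μL brought to 31 mL → factor 31000/450 = 68.889
Step 2: 0.22 mL brought to 4600 μL → factor 4.6/0.22 = 20.909
Overall dilution factor = 68.889 × 20.909 = 1440.4
Final = 10.0 μg/mL / 1440.4 = 0.006942 μg/mL = 6.94 ng/mL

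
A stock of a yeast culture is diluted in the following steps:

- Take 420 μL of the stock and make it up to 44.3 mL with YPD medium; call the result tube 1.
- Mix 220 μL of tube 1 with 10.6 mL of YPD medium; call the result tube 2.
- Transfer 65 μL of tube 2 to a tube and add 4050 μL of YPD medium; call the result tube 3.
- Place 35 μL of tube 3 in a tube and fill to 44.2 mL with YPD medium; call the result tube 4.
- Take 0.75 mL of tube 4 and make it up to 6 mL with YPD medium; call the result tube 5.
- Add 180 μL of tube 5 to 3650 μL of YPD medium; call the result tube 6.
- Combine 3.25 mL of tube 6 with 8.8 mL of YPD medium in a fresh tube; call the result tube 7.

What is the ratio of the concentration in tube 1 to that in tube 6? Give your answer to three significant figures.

Step 1: 420 μL brought to 44.3 mL → factor 44300/420 = 105.48
Step 2: 220 μL + 10.6 mL = 10820 μL total → factor 10820/220 = 49.182
Step 3: 65 μL + 4050 μL = 4115 μL total → factor 4115/65 = 63.308
Step 4: 35 μL brought to 44.2 mL → factor 44200/35 = 1262.9
Step 5: 0.75 mL brought to 6 mL → factor 6/0.75 = 8
Step 6: 180 μL + 3650 μL = 3830 μL total → factor 3830/180 = 21.278
Dilution factor to tube 1 = 105.48; to tube 6 = 7.0597 × 10^10
[tube 1]/[tube 6] = (factor to tube 6)/(factor to tube 1) = 7.0597 × 10^10/105.48 = 6.69 × 10^8

6.69 × 10^8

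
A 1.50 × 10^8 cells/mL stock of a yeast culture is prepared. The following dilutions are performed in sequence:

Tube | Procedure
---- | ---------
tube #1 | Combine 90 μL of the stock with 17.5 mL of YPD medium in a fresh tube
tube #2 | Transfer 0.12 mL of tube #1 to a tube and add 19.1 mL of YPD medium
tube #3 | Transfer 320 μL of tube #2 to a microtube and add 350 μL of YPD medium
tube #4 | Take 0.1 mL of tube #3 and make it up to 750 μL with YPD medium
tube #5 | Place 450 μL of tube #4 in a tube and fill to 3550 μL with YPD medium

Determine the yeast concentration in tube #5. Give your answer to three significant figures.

Step 1: 90 μL + 17.5 mL = 17590 μL total → factor 17590/90 = 195.44
Step 2: 0.12 mL + 19.1 mL = 19.22 mL total → factor 19.22/0.12 = 160.17
Step 3: 320 μL + 350 μL = 670 μL total → factor 670/320 = 2.0938
Step 4: 0.1 mL brought to 750 μL → factor 0.75/0.1 = 7.5
Step 5: 450 μL brought to 3550 μL → factor 3550/450 = 7.8889
Overall dilution factor = 195.44 × 160.17 × 2.0938 × 7.5 × 7.8889 = 3.8779 × 10^6
Final = 1.50 × 10^8 cells/mL / 3.8779 × 10^6 = 38.7 cells/mL

38.7 cells/mL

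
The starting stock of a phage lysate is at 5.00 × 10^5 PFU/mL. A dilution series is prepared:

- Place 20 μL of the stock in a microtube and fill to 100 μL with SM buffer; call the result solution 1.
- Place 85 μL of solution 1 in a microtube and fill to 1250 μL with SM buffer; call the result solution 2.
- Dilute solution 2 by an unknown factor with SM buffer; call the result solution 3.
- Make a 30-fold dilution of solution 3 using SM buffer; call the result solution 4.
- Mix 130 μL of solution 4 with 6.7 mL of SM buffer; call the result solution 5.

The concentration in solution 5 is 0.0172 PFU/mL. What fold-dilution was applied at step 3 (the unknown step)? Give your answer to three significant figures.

251-fold

Step 1: 20 μL brought to 100 μL → factor 100/20 = 5
Step 2: 85 μL brought to 1250 μL → factor 1250/85 = 14.706
Step 3: unknown factor x
Step 4: 30-fold → factor 30
Step 5: 130 μL + 6.7 mL = 6830 μL total → factor 6830/130 = 52.538
Product of known-step factors = 1.1589 × 10^5
Overall factor = 5.00 × 10^5 PFU/mL / (0.0172 PFU/mL) = 2.907 × 10^7
x = 2.907 × 10^7 / 1.1589 × 10^5 = 251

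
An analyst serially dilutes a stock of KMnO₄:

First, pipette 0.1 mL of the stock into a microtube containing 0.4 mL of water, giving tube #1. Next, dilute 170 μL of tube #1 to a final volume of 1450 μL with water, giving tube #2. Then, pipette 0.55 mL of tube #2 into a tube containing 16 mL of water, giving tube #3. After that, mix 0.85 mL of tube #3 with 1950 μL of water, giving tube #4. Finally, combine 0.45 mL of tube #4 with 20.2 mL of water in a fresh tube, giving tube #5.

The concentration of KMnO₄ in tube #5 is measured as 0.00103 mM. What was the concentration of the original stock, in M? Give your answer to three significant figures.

0.200 M

Step 1: 0.1 mL + 0.4 mL = 0.5 mL total → factor 0.5/0.1 = 5
Step 2: 170 μL brought to 1450 μL → factor 1450/170 = 8.5294
Step 3: 0.55 mL + 16 mL = 16.55 mL total → factor 16.55/0.55 = 30.091
Step 4: 0.85 mL + 1950 μL = 2.8 mL total → factor 2.8/0.85 = 3.2941
Step 5: 0.45 mL + 20.2 mL = 20.65 mL total → factor 20.65/0.45 = 45.889
Overall dilution factor = 5 × 8.5294 × 30.091 × 3.2941 × 45.889 = 1.9399 × 10^5
Stock = 0.00103 mM × 1.9399 × 10^5 = 199.8 mM = 0.200 M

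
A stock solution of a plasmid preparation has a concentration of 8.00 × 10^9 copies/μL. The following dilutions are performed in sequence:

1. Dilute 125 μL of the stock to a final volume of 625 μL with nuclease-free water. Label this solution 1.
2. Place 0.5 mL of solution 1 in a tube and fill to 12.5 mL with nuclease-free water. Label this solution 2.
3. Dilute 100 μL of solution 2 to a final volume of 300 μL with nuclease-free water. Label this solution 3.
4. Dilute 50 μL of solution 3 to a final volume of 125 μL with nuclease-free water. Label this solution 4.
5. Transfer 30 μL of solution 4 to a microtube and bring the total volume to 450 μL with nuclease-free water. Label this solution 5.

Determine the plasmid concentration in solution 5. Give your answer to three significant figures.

Step 1: 125 μL brought to 625 μL → factor 625/125 = 5
Step 2: 0.5 mL brought to 12.5 mL → factor 12.5/0.5 = 25
Step 3: 100 μL brought to 300 μL → factor 300/100 = 3
Step 4: 50 μL brought to 125 μL → factor 125/50 = 2.5
Step 5: 30 μL brought to 450 μL → factor 450/30 = 15
Overall dilution factor = 5 × 25 × 3 × 2.5 × 15 = 14062
Final = 8.00 × 10^9 copies/μL / 14062 = 5.69 × 10^5 copies/μL

5.69 × 10^5 copies/μL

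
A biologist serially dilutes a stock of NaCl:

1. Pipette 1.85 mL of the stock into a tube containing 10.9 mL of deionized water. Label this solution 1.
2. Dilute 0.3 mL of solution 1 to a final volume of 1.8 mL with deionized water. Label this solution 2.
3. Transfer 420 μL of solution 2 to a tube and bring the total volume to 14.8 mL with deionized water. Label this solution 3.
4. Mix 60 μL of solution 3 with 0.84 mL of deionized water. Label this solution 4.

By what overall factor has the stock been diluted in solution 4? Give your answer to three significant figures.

2.19 × 10^4

Step 1: 1.85 mL + 10.9 mL = 12.75 mL total → factor 12.75/1.85 = 6.8919
Step 2: 0.3 mL brought to 1.8 mL → factor 1.8/0.3 = 6
Step 3: 420 μL brought to 14.8 mL → factor 14800/420 = 35.238
Step 4: 60 μL + 0.84 mL = 900 μL total → factor 900/60 = 15
Overall dilution factor = 6.8919 × 6 × 35.238 × 15 = 21857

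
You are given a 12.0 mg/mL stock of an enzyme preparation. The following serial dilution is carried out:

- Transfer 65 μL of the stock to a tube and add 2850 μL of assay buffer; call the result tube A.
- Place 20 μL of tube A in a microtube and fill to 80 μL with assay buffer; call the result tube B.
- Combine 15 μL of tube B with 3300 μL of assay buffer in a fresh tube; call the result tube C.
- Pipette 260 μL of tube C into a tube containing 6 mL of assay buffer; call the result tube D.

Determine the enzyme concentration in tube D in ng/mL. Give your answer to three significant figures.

12.6 ng/mL

Step 1: 65 μL + 2850 μL = 2915 μL total → factor 2915/65 = 44.846
Step 2: 20 μL brought to 80 μL → factor 80/20 = 4
Step 3: 15 μL + 3300 μL = 3315 μL total → factor 3315/15 = 221
Step 4: 260 μL + 6 mL = 6260 μL total → factor 6260/260 = 24.077
Overall dilution factor = 44.846 × 4 × 221 × 24.077 = 9.5451 × 10^5
Final = 12.0 mg/mL / 9.5451 × 10^5 = 1.257 × 10^-5 mg/mL = 12.6 ng/mL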